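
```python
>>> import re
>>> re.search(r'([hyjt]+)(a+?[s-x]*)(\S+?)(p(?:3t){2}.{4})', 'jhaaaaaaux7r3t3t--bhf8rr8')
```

None

The pattern matches one or more of one of [hyjt] (captured); then one or more of the literal 'a' (lazy), then zero or more of a character in [s-x] (captured); then one or more of a non-whitespace character (lazy) (captured); then the literal 'p', then the literal '3t' repeated 2 times, then exactly 4 of any character (captured).
`re.search` scans for the first position where the pattern succeeds.
Here the pattern never matches, so the call returns None.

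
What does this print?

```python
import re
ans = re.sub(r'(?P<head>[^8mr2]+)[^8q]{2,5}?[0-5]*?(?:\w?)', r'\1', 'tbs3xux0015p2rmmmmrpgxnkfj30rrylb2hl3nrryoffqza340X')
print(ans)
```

tbs3xux0015pmmmrpgxnkfj30lb3noffqza34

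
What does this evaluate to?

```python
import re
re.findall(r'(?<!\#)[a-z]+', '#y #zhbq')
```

['hbq']

The negative lookahead/lookbehind blocks any match where the forbidden context is present.
`findall` yields the raw match text (1 of them) because the pattern has no groups.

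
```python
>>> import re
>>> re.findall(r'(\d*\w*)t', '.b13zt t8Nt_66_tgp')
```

['b13z', 't8Nt_66_']

The pattern matches zero or more of a digit, then zero or more of a word character (captured); then a literal 't'.
`findall` collects group 1 from each match (2 total).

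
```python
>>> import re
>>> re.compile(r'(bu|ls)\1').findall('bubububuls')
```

The backreference `\1` re-matches whatever the first group consumed, character for character.
Scanning left to right: at [0:4] match 'bubu', group 1 = 'bu'; at [4:8] match 'bubu', group 1 = 'bu'.
One capturing group, so `findall` returns just the captured substring from each match — 2 in all.

['bu', 'bu']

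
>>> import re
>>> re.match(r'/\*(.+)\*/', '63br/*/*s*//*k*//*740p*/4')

`re.match` won't scan ahead — the pattern has to work from the very first character.
Here the string doesn't start with a match, so the call returns None.

None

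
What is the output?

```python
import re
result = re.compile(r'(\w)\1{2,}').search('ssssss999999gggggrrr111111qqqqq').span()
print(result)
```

`\1` has to match the exact text group 1 already captured.
The match spans [0:6] → 'ssssss'.

(0, 6)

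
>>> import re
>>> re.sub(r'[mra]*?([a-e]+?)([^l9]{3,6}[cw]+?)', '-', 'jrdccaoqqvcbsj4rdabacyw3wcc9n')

'j-bsj4-3wcc9n'

Lazy quantifiers expand one character at a time until the remainder of the pattern can match.
Each match is replaced by '-'.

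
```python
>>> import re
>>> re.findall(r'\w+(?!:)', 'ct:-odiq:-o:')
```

['c', 'odi']

A negative assertion filters positions out without eating any characters.
Matches: at [0:1] → 'c'; at [4:7] → 'odi'.
With no groups in the pattern, `findall` gives back each whole match — 2 here.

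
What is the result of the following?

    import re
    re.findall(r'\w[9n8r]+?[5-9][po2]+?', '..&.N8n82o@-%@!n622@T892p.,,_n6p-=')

['N8n82', 'T892', '_n6p']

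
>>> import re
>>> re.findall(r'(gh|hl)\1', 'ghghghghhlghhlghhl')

['gh', 'gh']

The backreference `\1` re-matches whatever the first group consumed, character for character.
Scanning left to right: at [0:4] match 'ghgh', group 1 = 'gh'; at [4:8] match 'ghgh', group 1 = 'gh'.
One capturing group, so `findall` returns just the captured substring from each match — 2 in all.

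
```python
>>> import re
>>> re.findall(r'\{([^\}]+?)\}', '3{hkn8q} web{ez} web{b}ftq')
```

Matches: at [1:8] match '{hkn8q}', group 1 = 'hkn8q'; at [12:16] match '{ez}', group 1 = 'ez'; at [20:23] match '{b}', group 1 = 'b'.
Because there's exactly one group, `findall` drops the full match and keeps group 1 from each hit.

['hkn8q', 'ez', 'b']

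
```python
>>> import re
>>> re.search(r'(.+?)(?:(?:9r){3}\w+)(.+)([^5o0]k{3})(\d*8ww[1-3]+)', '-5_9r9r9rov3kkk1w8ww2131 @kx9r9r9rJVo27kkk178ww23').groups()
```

('-5_', ' @kx9r9r9rJVo2', '7kkk', '178ww23')

The pattern matches one or more of any character (lazy) (captured); then the literal '9r' repeated 3 times, then one or more of a word character (non-capturing group); then one or more of any character (captured); then any character except [5o0], then exactly 3 of the literal 'k' (captured); then zero or more of a digit, then the literal '8ww', then one or more of a character in [1-3] (captured).
A `+?`/`*?`/`{m,n}?` starts at its minimum and grows only as far as needed for what follows to match.
Unlike `match`, `search` isn't anchored — it looks for the pattern anywhere in the string.
The match spans [0:49] → '-5_9r9r9rov3kkk1w8ww2131 @kx9r9r9rJVo27kkk178ww23'.
Captured: group 1 = '-5_', group 2 = ' @kx9r9r9rJVo2', group 3 = '7kkk', group 4 = '178ww23'.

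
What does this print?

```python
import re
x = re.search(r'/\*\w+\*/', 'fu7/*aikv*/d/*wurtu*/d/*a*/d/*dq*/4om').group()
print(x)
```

/*aikv*/

The match spans [3:11] → '/*aikv*/'.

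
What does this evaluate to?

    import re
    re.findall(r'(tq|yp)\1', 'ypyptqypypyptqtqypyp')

['yp', 'yp', 'tq', 'yp']

A backreference is literal: `\1` must see the identical characters the first group matched.
Because there's exactly one group, `findall` drops the full match and keeps group 1 from each hit.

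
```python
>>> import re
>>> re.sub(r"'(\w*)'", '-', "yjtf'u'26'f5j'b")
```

'yjtf-26-b'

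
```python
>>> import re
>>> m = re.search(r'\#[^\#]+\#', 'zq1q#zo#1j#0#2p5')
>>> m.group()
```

`re.search` scans for the first position where the pattern succeeds.
The match spans [4:8] → '#zo#'.

'#zo#'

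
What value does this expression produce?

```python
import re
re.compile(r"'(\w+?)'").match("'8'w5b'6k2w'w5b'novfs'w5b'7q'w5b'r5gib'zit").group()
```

"'8'"

`match` is anchored at position 0; if the pattern doesn't fit there, it returns None.
The match spans [0:3] → "'8'".
Captured: group 1 = '8'.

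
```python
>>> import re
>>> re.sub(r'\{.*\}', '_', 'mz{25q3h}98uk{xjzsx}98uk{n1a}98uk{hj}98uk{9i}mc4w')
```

'mz_mc4w'

`sub` substitutes '_' at each match site.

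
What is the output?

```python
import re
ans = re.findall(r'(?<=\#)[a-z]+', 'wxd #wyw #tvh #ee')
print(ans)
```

['wyw', 'tvh', 'ee']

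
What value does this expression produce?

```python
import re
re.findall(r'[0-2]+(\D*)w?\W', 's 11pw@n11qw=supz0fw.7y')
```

Pattern: one or more of a character in [0-2]; then zero or more of a non-digit (captured); then optionally a literal 'w', then a non-word character.
Matches: at [2:7] match '11pw@', group 1 = 'pw'; at [8:13] match '11qw=', group 1 = 'qw'; at [17:21] match '0fw.', group 1 = 'fw'.
`findall` collects group 1 from each match (3 total).

['pw', 'qw', 'fw']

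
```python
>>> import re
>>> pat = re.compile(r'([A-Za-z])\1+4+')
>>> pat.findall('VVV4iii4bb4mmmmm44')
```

The backreference `\1` re-matches whatever the first group consumed, character for character.
Walking the string: at [0:4] match 'VVV4', group 1 = 'V'; at [4:8] match 'iii4', group 1 = 'i'; at [8:11] match 'bb4', group 1 = 'b'; at [11:18] match 'mmmmm44', group 1 = 'm'.
One capturing group, so `findall` returns just the captured substring from each match — 4 in all.

['V', 'i', 'b', 'm']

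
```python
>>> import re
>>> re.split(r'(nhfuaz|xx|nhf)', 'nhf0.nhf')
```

Matches to split on: at [0:3] → 'nhf'; at [5:8] → 'nhf'.
Because the pattern has a capturing group, `split` also inserts each captured text between the pieces.

['', 'nhf', '0.', 'nhf', '']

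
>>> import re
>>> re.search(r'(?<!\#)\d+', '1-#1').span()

(0, 1)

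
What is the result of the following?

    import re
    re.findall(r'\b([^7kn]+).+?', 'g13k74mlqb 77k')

['g13', ' ']

The `?` after the quantifier makes it lazy — it takes as little as possible before letting the rest of the pattern try.
Because there's exactly one group, `findall` drops the full match and keeps group 1 from each hit.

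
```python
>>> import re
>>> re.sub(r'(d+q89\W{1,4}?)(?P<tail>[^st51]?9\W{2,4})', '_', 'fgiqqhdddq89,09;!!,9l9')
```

'fgiqqh_9l9'

This matches one or more of the literal 'd', then the literal 'q89', then 1 to 4 of a non-word character (lazy) (captured); then optionally any character except [st51], then the literal '9', then 2 to 4 of a non-word character (captured as 'tail').
Matches: at [6:19] → 'dddq89,09;!!,'.
Each match is replaced by '_'.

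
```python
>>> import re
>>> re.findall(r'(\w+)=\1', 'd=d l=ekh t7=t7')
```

['d', 't7']

A backreference is literal: `\1` must see the identical characters the first group matched.
Walking the string: at [0:3] match 'd=d', group 1 = 'd'; at [10:15] match 't7=t7', group 1 = 't7'.
Because there's exactly one group, `findall` drops the full match and keeps group 1 from each hit.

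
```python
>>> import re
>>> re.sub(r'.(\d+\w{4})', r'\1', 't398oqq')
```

'398oqq'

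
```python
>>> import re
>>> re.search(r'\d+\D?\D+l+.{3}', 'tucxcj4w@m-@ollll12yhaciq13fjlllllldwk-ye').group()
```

'4w@m-@ollll12y'

The pattern matches one or more of a digit; then optionally a non-digit, then one or more of a non-digit; then one or more of a literal 'l', then exactly 3 of any character.
`re.search` tries every starting position until one works.
The match spans [6:20] → '4w@m-@ollll12y'.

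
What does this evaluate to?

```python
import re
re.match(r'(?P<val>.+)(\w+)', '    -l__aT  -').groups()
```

('    -l__a', 'T')

The pattern matches one or more of any character (captured as 'val'); then one or more of a word character (captured).
`match` is anchored at position 0; if the pattern doesn't fit there, it returns None.
The match spans [0:10] → '    -l__aT'.
Captured: group 1 = '    -l__a', group 2 = 'T'.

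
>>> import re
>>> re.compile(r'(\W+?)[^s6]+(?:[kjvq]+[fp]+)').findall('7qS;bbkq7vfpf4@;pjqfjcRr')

[';']

This matches one or more of a non-word character (lazy) (captured); then one or more of any character except [s6]; then one or more of one of [kjvq], then one or more of one of [fp] (non-capturing group).
Scanning left to right: at [3:20] match ';bbkq7vfpf4@;pjqf', group 1 = ';'.
`findall` collects group 1 from the one match (1 total).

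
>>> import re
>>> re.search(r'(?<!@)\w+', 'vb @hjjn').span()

(0, 2)

The negative lookahead/lookbehind blocks any match where the forbidden context is present.
`re.search` scans for the first position where the pattern succeeds.
The match spans [0:2] → 'vb'.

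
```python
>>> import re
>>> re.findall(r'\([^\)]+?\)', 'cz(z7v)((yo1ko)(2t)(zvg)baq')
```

['(z7v)', '((yo1ko)', '(2t)', '(zvg)']

Walking the string: at [2:7] → '(z7v)'; at [7:15] → '((yo1ko)'; at [15:19] → '(2t)'; at [19:24] → '(zvg)'.
`findall` yields the raw match text (4 of them) because the pattern has no groups.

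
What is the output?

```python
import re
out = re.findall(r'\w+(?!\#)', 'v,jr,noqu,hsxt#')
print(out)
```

The negative lookaround is zero-width — it rules out positions where the adjacent text would match, without consuming anything.
Walking the string: at [0:1] → 'v'; at [2:4] → 'jr'; at [5:9] → 'noqu'; at [10:13] → 'hsx'.
With no groups in the pattern, `findall` gives back each whole match — 4 here.

['v', 'jr', 'noqu', 'hsx']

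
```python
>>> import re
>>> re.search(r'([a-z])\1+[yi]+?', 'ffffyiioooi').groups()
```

The match spans [0:5] → 'ffffy'.
Captured: group 1 = 'f'.

('f',)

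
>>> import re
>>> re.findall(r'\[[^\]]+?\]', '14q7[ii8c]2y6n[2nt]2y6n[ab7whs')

['[ii8c]', '[2nt]']

Walking the string: at [4:10] → '[ii8c]'; at [14:19] → '[2nt]'.
Since nothing is captured, `findall` lists the 2 matched substrings directly.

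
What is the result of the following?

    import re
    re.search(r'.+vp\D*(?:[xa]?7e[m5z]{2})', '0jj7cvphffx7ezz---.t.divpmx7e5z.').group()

'0jj7cvphffx7ezz---.t.divpmx7e5z'

The pattern matches one or more of any character; then the literal 'vp', then zero or more of a non-digit; then optionally one of [xa], then the literal '7e', then exactly 2 of one of [m5z] (non-capturing group).
`re.search` scans for the first position where the pattern succeeds.
The match spans [0:31] → '0jj7cvphffx7ezz---.t.divpmx7e5z'.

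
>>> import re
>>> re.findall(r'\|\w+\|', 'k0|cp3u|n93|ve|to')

['|cp3u|', '|ve|']

`findall` yields the raw match text (2 of them) because the pattern has no groups.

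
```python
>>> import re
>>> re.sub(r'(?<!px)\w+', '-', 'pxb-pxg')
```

Because the assertion is negative and zero-width, positions next to the forbidden text are skipped.
`sub` substitutes '-' at each match site.

'---'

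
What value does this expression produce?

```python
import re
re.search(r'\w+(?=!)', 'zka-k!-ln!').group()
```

'k'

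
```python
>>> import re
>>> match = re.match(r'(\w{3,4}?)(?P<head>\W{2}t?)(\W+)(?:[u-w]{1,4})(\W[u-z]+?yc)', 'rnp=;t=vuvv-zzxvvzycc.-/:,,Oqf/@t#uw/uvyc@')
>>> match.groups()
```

('rnp', '=;t', '=', '-zzxvvzyc')

This matches 3 to 4 of a word character (lazy) (captured); then exactly 2 of a non-word character, then optionally a literal 't' (captured as 'head'); then one or more of a non-word character (captured); then 1 to 4 of a character in [u-w] (non-capturing group); then a non-word character, then one or more of a character in [u-z] (lazy), then the literal 'yc' (captured).
`re.match` won't scan ahead — the pattern has to work from the very first character.
The match spans [0:20] → 'rnp=;t=vuvv-zzxvvzyc'.
Captured: group 1 = 'rnp', group 2 = '=;t', group 3 = '=', group 4 = '-zzxvvzyc'.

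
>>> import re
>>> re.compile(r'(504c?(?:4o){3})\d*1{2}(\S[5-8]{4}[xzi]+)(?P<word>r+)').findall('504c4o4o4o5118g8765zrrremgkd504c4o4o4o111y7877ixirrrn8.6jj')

[('504c4o4o4o', 'y7877ixi', 'rrr')]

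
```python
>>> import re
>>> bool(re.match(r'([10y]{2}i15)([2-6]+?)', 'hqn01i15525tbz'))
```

`re.match` won't scan ahead — the pattern has to work from the very first character.
Here position 0 doesn't satisfy it, so the call returns None, and `bool(None)` is False.

False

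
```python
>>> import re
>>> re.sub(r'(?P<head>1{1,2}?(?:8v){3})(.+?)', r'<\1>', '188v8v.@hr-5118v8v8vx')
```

This matches 1 to 2 of the literal '1' (lazy), then the literal '8v' repeated 3 times (captured as 'head'); then one or more of any character (lazy) (captured).
Matches: at [12:21] → '118v8v8vx'.
Each match is replaced using the text its own group 1 captured.

'188v8v.@hr-5<118v8v8v>'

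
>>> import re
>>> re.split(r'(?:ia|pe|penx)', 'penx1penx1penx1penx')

The regex engine tests alternatives in the order written; an earlier branch that matches wins even if a later one would match more.
Matches to split on: at [0:2] → 'pe'; at [5:7] → 'pe'; at [10:12] → 'pe'; at [15:17] → 'pe'.
Each match becomes a cut point; 5 segments remain.

['', 'nx1', 'nx1', 'nx1', 'nx']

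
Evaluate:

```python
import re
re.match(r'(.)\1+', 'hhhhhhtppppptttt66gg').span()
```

`match` is anchored at position 0; if the pattern doesn't fit there, it returns None.
The match spans [0:6] → 'hhhhhh'.

(0, 6)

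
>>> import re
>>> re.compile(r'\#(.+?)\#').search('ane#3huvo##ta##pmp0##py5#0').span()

(3, 10)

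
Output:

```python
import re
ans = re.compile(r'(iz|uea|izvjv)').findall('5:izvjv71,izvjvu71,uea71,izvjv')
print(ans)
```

['iz', 'iz', 'uea', 'iz']

Alternation isn't longest-match — the leftmost alternative that fits at this position is chosen.
Scanning left to right: at [2:4] match 'iz', group 1 = 'iz'; at [10:12] match 'iz', group 1 = 'iz'; at [19:22] match 'uea', group 1 = 'uea'; at [25:27] match 'iz', group 1 = 'iz'.
One capturing group, so `findall` returns just the captured substring from each match — 4 in all.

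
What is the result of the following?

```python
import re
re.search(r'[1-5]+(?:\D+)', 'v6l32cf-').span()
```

(3, 8)

The pattern matches one or more of a character in [1-5]; then one or more of a non-digit (non-capturing group).
`re.search` tries every starting position until one works.
The match spans [3:8] → '32cf-'.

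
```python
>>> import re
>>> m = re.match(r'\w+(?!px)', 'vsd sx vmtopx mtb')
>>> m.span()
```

(0, 3)

`re.match` only tries the pattern at the start of the string.
The match spans [0:3] → 'vsd'.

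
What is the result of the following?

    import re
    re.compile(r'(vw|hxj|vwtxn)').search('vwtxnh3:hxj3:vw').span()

Alternation tries branches left to right and keeps the first one that lets the overall match succeed at that position.
The match spans [0:2] → 'vw'.

(0, 2)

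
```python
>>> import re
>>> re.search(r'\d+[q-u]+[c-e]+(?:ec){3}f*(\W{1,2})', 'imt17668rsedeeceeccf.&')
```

This matches one or more of a digit, then one or more of a character in [q-u], then one or more of a character in [c-e]; then the literal 'ec' repeated 3 times, then zero or more of a literal 'f'; then 1 to 2 of a non-word character (captured).
`re.search` scans for the first position where the pattern succeeds.
Here no position works, so the call returns None.

None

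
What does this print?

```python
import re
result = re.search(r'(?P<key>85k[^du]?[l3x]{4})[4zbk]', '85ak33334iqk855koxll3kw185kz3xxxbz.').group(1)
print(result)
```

85kz3xxx

Pattern: the literal '85k', then optionally any character except [du], then exactly 4 of one of [l3x] (captured as 'key'); then one of [4zbk].
`re.search` tries every starting position until one works.
The match spans [24:33] → '85kz3xxxb'.
Captured: group 1 = '85kz3xxx'.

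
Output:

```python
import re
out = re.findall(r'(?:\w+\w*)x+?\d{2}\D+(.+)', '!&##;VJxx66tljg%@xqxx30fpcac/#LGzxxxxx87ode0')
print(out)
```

['30fpcac/#LGzxxxxx87ode0']

With a single group, `findall` returns only what that group captured — 1 item.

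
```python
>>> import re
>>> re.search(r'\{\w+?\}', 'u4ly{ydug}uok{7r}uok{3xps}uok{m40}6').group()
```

The match spans [4:10] → '{ydug}'.

'{ydug}'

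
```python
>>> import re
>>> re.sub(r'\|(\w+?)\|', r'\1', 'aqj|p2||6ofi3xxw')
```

'aqjp2|6ofi3xxw'

The replacement refers to a captured group, so each match is rewritten using its own captured text.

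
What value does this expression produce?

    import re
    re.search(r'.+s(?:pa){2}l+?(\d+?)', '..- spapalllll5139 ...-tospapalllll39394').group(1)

The match spans [0:36] → '..- spapalllll5139 ...-tospapalllll3'.
Captured: group 1 = '3'.

'3'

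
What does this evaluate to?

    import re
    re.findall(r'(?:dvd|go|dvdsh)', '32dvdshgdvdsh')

['dvd', 'dvd']

Branches in `(...|...)` are attempted left-to-right; the first branch that allows the whole pattern to succeed is taken.
With no groups in the pattern, `findall` gives back each whole match — 2 here.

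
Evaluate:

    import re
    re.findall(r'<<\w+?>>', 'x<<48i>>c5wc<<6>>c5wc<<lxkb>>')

['<<48i>>', '<<6>>', '<<lxkb>>']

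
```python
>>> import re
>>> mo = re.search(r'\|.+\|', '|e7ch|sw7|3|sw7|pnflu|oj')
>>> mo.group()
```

'|e7ch|sw7|3|sw7|pnflu|'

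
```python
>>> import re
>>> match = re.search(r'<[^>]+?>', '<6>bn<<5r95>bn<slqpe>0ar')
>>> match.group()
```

The match spans [0:3] → '<6>'.

'<6>'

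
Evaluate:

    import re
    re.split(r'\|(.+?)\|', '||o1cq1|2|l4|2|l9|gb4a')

['', '|o1cq1', '2', 'l4', '2', 'l9', 'gb4a']

Matches to split on: at [0:8] → '||o1cq1|'; at [9:13] → '|l4|'; at [14:18] → '|l9|'.
The group in the pattern means `split` returns the separators' captures alongside the pieces.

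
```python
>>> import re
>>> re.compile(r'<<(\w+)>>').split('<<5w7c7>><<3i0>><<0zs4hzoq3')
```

Matches to split on: at [0:9] → '<<5w7c7>>'; at [9:16] → '<<3i0>>'.
Because the pattern has a capturing group, `split` also inserts each captured text between the pieces.

['', '5w7c7', '', '3i0', '<<0zs4hzoq3']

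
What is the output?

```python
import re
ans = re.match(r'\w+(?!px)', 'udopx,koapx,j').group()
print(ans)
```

udopx

`re.match` won't scan ahead — the pattern has to work from the very first character.
The match spans [0:5] → 'udopx'.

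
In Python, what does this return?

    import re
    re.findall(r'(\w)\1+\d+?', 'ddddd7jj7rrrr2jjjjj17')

['d', 'j', 'r', 'j']

`\1` is not a pattern — it's the concrete string captured by group 1, re-applied verbatim.
`findall` collects group 1 from each match (4 total).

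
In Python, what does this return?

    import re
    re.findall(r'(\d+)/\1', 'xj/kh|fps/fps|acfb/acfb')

[]

The backreference `\1` re-matches whatever the first group consumed, character for character.
One capturing group, so `findall` returns just the captured substring from each match — 0 in all.
Nothing in the string satisfies the pattern, so the list is empty.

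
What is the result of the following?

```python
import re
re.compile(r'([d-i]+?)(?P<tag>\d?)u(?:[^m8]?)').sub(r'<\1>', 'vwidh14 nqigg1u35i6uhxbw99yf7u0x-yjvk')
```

The replacement refers to a captured group, so each match is rewritten using its own captured text.

'vwidh14 nq<igg>5<i>xbw99y<f>x-yjvk'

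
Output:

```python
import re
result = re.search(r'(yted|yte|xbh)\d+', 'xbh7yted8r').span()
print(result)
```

(0, 4)

The match spans [0:4] → 'xbh7'.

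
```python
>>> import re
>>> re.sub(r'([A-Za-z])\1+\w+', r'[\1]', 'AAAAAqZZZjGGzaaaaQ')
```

`\1` is not a pattern — it's the concrete string captured by group 1, re-applied verbatim.
Matches: at [0:18] → 'AAAAAqZZZjGGzaaaaQ'.
Each match is replaced using the text its own group 1 captured.

'[A]'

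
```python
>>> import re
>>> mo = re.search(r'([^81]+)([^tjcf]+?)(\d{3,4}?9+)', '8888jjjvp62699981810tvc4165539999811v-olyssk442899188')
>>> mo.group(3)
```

'6999'

The match spans [4:15] → 'jjjvp626999'.
Captured: group 1 = 'jjjvp6', group 2 = '2', group 3 = '6999'.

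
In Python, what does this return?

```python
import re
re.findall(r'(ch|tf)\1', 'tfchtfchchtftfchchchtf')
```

A backreference is literal: `\1` must see the identical characters the first group matched.
Because there's exactly one group, `findall` drops the full match and keeps group 1 from each hit.

['ch', 'tf', 'ch']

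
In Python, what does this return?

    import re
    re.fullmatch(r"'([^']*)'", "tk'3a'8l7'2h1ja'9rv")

None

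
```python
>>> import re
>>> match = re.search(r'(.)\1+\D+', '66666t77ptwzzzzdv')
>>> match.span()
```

`\1` has to match the exact text group 1 already captured.
The match spans [0:6] → '66666t'.

(0, 6)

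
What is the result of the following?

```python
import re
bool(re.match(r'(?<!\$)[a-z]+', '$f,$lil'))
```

False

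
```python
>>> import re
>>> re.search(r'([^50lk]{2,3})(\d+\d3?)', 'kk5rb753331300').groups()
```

('rb7', '53331300')

The match spans [3:14] → 'rb753331300'.
Captured: group 1 = 'rb7', group 2 = '53331300'.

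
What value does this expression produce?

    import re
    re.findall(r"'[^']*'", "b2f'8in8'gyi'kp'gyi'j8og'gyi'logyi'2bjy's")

["'8in8'", "'kp'", "'j8og'", "'logyi'"]

Walking the string: at [3:9] → "'8in8'"; at [12:16] → "'kp'"; at [19:25] → "'j8og'"; at [28:35] → "'logyi'".
With no groups in the pattern, `findall` gives back each whole match — 4 here.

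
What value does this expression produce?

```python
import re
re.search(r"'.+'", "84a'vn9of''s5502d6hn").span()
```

(3, 11)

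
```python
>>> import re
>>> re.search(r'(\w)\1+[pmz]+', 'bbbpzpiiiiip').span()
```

(0, 6)

`\1` is not a pattern — it's the concrete string captured by group 1, re-applied verbatim.
The match spans [0:6] → 'bbbpzp'.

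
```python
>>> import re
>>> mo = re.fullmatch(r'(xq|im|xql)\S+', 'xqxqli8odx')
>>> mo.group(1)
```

The match spans [0:10] → 'xqxqli8odx'.
Captured: group 1 = 'xq'.

'xq'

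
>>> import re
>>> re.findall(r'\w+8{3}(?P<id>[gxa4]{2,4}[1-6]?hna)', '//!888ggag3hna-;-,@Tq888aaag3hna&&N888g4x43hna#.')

One capturing group, so `findall` returns just the captured substring from each match — 2 in all.

['aaag3hna', 'g4x43hna']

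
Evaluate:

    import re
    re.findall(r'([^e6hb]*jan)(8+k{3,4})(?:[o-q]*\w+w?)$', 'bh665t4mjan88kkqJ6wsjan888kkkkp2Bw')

Pattern: zero or more of any character except [e6hb], then a literal 'j', then the literal 'an' (captured); then one or more of a literal '8', then 3 to 4 of the literal 'k' (captured); then zero or more of a character in [o-q], then one or more of a word character, then optionally a literal 'w' (non-capturing group); then anchored at the end.
Matches: at [18:34] match 'wsjan888kkkkp2Bw', groups = ('wsjan', '888kkkk').
Multiple groups make `findall` return tuples — one 2-tuple for the one match.

[('wsjan', '888kkkk')]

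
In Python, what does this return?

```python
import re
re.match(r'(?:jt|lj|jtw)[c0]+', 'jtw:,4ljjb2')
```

None

With `match`, the pattern is implicitly anchored at the beginning.
Here the pattern fails at index 0, so the call returns None.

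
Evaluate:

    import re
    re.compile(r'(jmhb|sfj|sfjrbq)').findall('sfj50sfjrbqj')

Branches in `(...|...)` are attempted left-to-right; the first branch that allows the whole pattern to succeed is taken.
Matches: at [0:3] match 'sfj', group 1 = 'sfj'; at [5:8] match 'sfj', group 1 = 'sfj'.
One capturing group, so `findall` returns just the captured substring from each match — 2 in all.

['sfj', 'sfj']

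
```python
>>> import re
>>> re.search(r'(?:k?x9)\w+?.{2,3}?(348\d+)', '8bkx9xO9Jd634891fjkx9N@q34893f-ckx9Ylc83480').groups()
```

('34891',)

The match spans [2:16] → 'kx9xO9Jd634891'.
Captured: group 1 = '34891'.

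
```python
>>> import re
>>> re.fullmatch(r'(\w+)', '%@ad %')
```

This matches one or more of a word character (captured).
`fullmatch` succeeds only if the pattern covers the string from start to end.
Here the pattern can't cover the whole string, so the call returns None.

None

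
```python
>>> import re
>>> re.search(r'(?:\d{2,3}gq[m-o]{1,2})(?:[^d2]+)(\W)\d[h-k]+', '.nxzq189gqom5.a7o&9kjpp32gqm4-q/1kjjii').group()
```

Pattern: 2 to 3 of a digit, then the literal 'gq', then 1 to 2 of a character in [m-o] (non-capturing group); then one or more of any character except [d2] (non-capturing group); then a non-word character (captured); then a digit; then one or more of a character in [h-k].
Unlike `match`, `search` isn't anchored — it looks for the pattern anywhere in the string.
The match spans [5:21] → '189gqom5.a7o&9kj'.
Captured: group 1 = '&'.

'189gqom5.a7o&9kj'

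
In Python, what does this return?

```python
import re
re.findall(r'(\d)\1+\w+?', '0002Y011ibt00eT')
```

After group 1 captures some text, `\1` only succeeds where that same text appears again.
Scanning left to right: at [0:4] match '0002', group 1 = '0'; at [6:9] match '11i', group 1 = '1'; at [11:14] match '00e', group 1 = '0'.
With a single group, `findall` returns only what that group captured — 3 items.

['0', '1', '0']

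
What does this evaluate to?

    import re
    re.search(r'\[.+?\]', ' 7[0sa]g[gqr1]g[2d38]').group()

'[0sa]'

A `+?`/`*?`/`{m,n}?` starts at its minimum and grows only as far as needed for what follows to match.
The match spans [2:7] → '[0sa]'.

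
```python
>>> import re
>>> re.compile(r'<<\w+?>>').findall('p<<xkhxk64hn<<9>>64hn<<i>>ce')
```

['<<9>>', '<<i>>']

Matches: at [12:17] → '<<9>>'; at [21:26] → '<<i>>'.
Since nothing is captured, `findall` lists the 2 matched substrings directly.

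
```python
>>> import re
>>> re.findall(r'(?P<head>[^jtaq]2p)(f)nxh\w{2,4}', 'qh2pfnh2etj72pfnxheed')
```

Pattern: any character except [jtaq], then the literal '2p' (captured as 'head'); then a literal 'f' (captured); then the literal 'nxh', then 2 to 4 of a word character.
Walking the string: at [11:21] match '72pfnxheed', groups = ('72p', 'f').
`findall` packs the 2 group values into a tuple for every match.

[('72p', 'f')]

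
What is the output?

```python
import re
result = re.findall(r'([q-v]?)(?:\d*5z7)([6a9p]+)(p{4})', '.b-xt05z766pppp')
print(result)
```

This matches optionally a character in [q-v] (captured); then zero or more of a digit, then the literal '5z7' (non-capturing group); then one or more of one of [6a9p] (captured); then exactly 4 of a literal 'p' (captured).
With 3 capturing groups, `findall` returns a 3-tuple per match.

[('t', '66', 'pppp')]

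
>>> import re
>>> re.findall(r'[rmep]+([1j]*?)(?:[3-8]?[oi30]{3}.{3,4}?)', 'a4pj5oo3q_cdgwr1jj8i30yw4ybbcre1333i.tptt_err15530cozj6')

['j', '1jj', '1']

The pattern matches one or more of one of [rmep]; then zero or more of one of [1j] (lazy) (captured); then optionally a character in [3-8], then exactly 3 of one of [oi30], then 3 to 4 of any character (lazy) (non-capturing group).
Because there's exactly one group, `findall` drops the full match and keeps group 1 from each hit.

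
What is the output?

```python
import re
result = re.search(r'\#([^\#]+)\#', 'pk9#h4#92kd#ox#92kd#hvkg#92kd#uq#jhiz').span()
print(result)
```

(3, 7)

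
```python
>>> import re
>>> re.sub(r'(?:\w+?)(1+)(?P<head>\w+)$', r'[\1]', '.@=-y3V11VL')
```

This matches one or more of a word character (lazy) (non-capturing group); then one or more of a literal '1' (captured); then one or more of a word character (captured as 'head'); then anchored at the end.
A `+?`/`*?`/`{m,n}?` starts at its minimum and grows only as far as needed for what follows to match.
Matches: at [4:11] → 'y3V11VL'.
The replacement refers to a captured group, so each match is rewritten using its own captured text.

'.@=-[11]'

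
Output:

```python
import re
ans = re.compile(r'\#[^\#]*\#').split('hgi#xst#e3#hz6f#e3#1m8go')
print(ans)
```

['hgi', 'e3', 'e3#1m8go']

Matches to split on: at [3:8] → '#xst#'; at [10:16] → '#hz6f#'.
Each match becomes a cut point; 3 segments remain.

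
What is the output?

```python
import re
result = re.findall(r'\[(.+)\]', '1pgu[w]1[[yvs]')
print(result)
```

['w]1[[yvs']

Scanning left to right: at [4:14] match '[w]1[[yvs]', group 1 = 'w]1[[yvs'.
Because there's exactly one group, `findall` drops the full match and keeps group 1 from the one hit.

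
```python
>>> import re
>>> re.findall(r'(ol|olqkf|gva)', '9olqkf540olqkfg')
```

`|` is ordered: at each position the engine commits to the first alternative that works.
Matches: at [1:3] match 'ol', group 1 = 'ol'; at [9:11] match 'ol', group 1 = 'ol'.
One capturing group, so `findall` returns just the captured substring from each match — 2 in all.

['ol', 'ol']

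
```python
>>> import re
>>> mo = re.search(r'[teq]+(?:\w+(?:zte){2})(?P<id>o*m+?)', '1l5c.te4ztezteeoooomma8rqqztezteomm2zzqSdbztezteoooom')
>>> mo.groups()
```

('oooom',)

Pattern: one or more of one of [teq]; then one or more of a word character, then the literal 'zte' repeated 2 times (non-capturing group); then zero or more of the literal 'o', then one or more of a literal 'm' (lazy) (captured as 'id').
`re.search` scans for the first position where the pattern succeeds.
The match spans [5:53] → 'te4ztezteeoooomma8rqqztezteomm2zzqSdbztezteoooom'.
Captured: group 1 = 'oooom'.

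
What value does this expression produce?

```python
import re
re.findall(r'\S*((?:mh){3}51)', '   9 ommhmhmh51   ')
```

['mhmhmh51']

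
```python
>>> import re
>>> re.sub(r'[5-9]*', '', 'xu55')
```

'xu'

Pattern: zero or more of a character in [5-9].
Matches: at [0:0] → ''; at [1:1] → ''; at [2:4] → '55'; at [4:4] → ''.
Every occurrence is swapped for ''.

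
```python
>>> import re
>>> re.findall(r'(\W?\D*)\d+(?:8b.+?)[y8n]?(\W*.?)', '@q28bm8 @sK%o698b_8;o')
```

`findall` packs the 2 group values into a tuple for every match.

[('@q', ' @s'), ('K%o', ';o')]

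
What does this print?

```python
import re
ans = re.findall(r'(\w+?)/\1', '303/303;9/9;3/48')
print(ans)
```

`\1` is not a pattern — it's the concrete string captured by group 1, re-applied verbatim.
Scanning left to right: at [0:7] match '303/303', group 1 = '303'; at [8:11] match '9/9', group 1 = '9'.
`findall` collects group 1 from each match (2 total).

['303', '9']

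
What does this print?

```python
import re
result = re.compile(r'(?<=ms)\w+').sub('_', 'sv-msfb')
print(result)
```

The lookaround is zero-width — it requires the adjacent text to match without consuming it, so the asserted text isn't part of the match.
Matches: at [5:7] → 'fb'.
Each match is replaced by '_'.

sv-ms_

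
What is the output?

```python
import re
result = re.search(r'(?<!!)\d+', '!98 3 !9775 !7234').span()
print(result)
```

Because the assertion is negative and zero-width, positions next to the forbidden text are skipped.
`search` walks the string left to right and returns the first match it finds.
The match spans [2:3] → '8'.

(2, 3)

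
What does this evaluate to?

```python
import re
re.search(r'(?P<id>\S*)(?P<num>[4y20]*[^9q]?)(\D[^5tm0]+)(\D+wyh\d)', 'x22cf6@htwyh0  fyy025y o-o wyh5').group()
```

'x22cf6@htwyh0'

This matches zero or more of a non-whitespace character (captured as 'id'); then zero or more of one of [4y20], then optionally any character except [9q] (captured as 'num'); then a non-digit, then one or more of any character except [5tm0] (captured); then one or more of a non-digit, then the literal 'wyh', then a digit (captured).
`re.search` scans for the first position where the pattern succeeds.
The match spans [0:13] → 'x22cf6@htwyh0'.
Captured: group 1 = 'x22cf6', group 2 = '', group 3 = '@h', group 4 = 'twyh0'.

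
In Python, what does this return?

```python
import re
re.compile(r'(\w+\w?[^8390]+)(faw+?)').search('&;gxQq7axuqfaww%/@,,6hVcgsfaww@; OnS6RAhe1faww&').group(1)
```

Pattern: one or more of a word character, then optionally a word character, then one or more of any character except [8390] (captured); then the literal 'fa', then one or more of the literal 'w' (lazy) (captured).
Unlike `match`, `search` isn't anchored — it looks for the pattern anywhere in the string.
The match spans [2:45] → 'gxQq7axuqfaww%/@,,6hVcgsfaww@; OnS6RAhe1faw'.
Captured: group 1 = 'gxQq7axuqfaww%/@,,6hVcgsfaww@; OnS6RAhe1', group 2 = 'faw'.

'gxQq7axuqfaww%/@,,6hVcgsfaww@; OnS6RAhe1'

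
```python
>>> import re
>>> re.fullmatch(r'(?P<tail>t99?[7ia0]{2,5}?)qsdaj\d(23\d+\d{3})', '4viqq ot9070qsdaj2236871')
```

None

For `fullmatch`, every character of the input must be accounted for by the pattern.
Here the pattern can't cover the whole string, so the call returns None.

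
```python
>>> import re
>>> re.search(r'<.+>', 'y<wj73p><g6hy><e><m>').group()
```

'<wj73p><g6hy><e><m>'

`search` walks the string left to right and returns the first match it finds.
The match spans [1:20] → '<wj73p><g6hy><e><m>'.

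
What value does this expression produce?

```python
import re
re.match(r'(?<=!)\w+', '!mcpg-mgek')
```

`re.match` only tries the pattern at the start of the string.
Here position 0 doesn't satisfy it, so the call returns None.

None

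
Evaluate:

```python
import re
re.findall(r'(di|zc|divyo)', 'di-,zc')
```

['di', 'zc']

Walking the string: at [0:2] match 'di', group 1 = 'di'; at [4:6] match 'zc', group 1 = 'zc'.
One capturing group, so `findall` returns just the captured substring from each match — 2 in all.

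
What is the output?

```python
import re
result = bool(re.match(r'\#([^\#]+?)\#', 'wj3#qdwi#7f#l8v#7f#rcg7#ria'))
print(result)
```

With `match`, the pattern is implicitly anchored at the beginning.
Here position 0 doesn't satisfy it, so the call returns None, and `bool(None)` is False.

False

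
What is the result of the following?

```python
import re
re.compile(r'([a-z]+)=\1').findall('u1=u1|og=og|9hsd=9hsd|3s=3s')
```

A backreference is literal: `\1` must see the identical characters the first group matched.
Scanning left to right: at [6:11] match 'og=og', group 1 = 'og'.
`findall` collects group 1 from the one match (1 total).

['og']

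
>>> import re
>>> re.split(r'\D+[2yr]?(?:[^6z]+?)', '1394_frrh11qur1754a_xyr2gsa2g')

['1394', '1', '754', '', '']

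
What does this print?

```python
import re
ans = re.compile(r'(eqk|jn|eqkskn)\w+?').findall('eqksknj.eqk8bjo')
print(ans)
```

Alternation tries branches left to right and keeps the first one that lets the overall match succeed at that position.
With a single group, `findall` returns only what that group captured — 2 items.

['eqk', 'eqk']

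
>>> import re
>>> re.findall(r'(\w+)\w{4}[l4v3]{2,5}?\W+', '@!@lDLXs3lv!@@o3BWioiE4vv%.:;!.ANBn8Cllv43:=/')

['lD', 'o3BWi', 'ANBn8']

Pattern: one or more of a word character (captured); then exactly 4 of a word character; then 2 to 5 of one of [l4v3] (lazy), then one or more of a non-word character.
Matches: at [3:14] match 'lDLXs3lv!@@', group 1 = 'lD'; at [14:31] match 'o3BWioiE4vv%.:;!.', group 1 = 'o3BWi'; at [31:45] match 'ANBn8Cllv43:=/', group 1 = 'ANBn8'.
One capturing group, so `findall` returns just the captured substring from each match — 3 in all.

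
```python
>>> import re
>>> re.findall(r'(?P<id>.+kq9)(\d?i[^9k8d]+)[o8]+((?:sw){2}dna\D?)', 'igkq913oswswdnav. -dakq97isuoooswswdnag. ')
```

[('igkq913oswswdnav. -dakq9', '7isuoo', 'swswdnag')]

Pattern: one or more of any character, then the literal 'kq9' (captured as 'id'); then optionally a digit, then the literal 'i', then one or more of any character except [9k8d] (captured); then one or more of one of [o8]; then the literal 'sw' repeated 2 times, then the literal 'dna', then optionally a non-digit (captured).
Walking the string: at [0:39] match 'igkq913oswswdnav. -dakq97isuoooswswdnag', groups = ('igkq913oswswdnav. -dakq9', '7isuoo', 'swswdnag').
Multiple groups make `findall` return tuples — one 3-tuple for the one match.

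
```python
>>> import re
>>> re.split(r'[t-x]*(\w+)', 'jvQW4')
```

['', 'jvQW4', '']

The pattern matches zero or more of a character in [t-x]; then one or more of a word character (captured).
With a capturing group present, the delimiter's captured portion is kept in the result list.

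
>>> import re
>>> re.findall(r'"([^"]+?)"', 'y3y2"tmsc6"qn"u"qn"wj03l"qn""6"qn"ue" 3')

Because there's exactly one group, `findall` drops the full match and keeps group 1 from each hit.

['tmsc6', 'u', 'wj03l', '6', 'ue']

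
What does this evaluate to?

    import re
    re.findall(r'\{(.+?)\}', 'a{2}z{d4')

['2']

Matches: at [1:4] match '{2}', group 1 = '2'.
Because there's exactly one group, `findall` drops the full match and keeps group 1 from the one hit.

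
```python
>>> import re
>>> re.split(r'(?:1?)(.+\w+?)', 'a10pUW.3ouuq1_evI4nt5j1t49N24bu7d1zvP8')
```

['', 'a10pUW.3ouuq1_evI4nt5j1t49N24bu7d1zvP8', '']

`re.split` interleaves the captured-group text with the surrounding fragments.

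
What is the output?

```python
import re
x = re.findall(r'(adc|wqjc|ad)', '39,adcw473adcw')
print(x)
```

['adc', 'adc']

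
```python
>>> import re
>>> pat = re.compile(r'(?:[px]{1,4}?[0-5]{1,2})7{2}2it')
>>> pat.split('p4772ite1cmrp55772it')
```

['', 'e1cmr', '']

Pattern: 1 to 4 of one of [px] (lazy), then 1 to 2 of a character in [0-5] (non-capturing group); then exactly 2 of a literal '7', then the literal '2it'.
Matches to split on: at [0:7] → 'p4772it'; at [12:20] → 'p55772it'.
Each match becomes a cut point; 3 segments remain.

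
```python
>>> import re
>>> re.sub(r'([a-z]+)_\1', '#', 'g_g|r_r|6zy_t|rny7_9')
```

'#|#|6zy_t|rny7_9'

The backreference `\1` re-matches whatever the first group consumed, character for character.
Matches: at [0:3] → 'g_g'; at [4:7] → 'r_r'.
Every occurrence is swapped for '#'.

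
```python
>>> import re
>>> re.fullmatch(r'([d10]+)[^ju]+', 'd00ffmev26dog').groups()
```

The match spans [0:13] → 'd00ffmev26dog'.
Captured: group 1 = 'd00'.

('d00',)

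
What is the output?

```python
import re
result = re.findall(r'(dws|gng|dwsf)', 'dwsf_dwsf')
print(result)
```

['dws', 'dws']

Alternation tries branches left to right and keeps the first one that lets the overall match succeed at that position.
Walking the string: at [0:3] match 'dws', group 1 = 'dws'; at [5:8] match 'dws', group 1 = 'dws'.
Because there's exactly one group, `findall` drops the full match and keeps group 1 from each hit.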